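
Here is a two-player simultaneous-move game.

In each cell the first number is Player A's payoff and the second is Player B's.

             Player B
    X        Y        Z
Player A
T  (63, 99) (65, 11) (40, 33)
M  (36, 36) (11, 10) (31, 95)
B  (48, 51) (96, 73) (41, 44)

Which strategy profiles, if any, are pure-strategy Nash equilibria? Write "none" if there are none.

Player A against X: payoffs 63, 36, 48 → best response T.
Player A against Y: payoffs 65, 11, 96 → best response B.
Player A against Z: payoffs 40, 31, 41 → best response B.
Player B against T: payoffs 99, 11, 33 → best response X.
Player B against M: payoffs 36, 10, 95 → best response Z.
Player B against B: payoffs 51, 73, 44 → best response Y.
Mutual best responses: (T, X); (B, Y).

Pure-strategy Nash equilibria: (T, X); (B, Y)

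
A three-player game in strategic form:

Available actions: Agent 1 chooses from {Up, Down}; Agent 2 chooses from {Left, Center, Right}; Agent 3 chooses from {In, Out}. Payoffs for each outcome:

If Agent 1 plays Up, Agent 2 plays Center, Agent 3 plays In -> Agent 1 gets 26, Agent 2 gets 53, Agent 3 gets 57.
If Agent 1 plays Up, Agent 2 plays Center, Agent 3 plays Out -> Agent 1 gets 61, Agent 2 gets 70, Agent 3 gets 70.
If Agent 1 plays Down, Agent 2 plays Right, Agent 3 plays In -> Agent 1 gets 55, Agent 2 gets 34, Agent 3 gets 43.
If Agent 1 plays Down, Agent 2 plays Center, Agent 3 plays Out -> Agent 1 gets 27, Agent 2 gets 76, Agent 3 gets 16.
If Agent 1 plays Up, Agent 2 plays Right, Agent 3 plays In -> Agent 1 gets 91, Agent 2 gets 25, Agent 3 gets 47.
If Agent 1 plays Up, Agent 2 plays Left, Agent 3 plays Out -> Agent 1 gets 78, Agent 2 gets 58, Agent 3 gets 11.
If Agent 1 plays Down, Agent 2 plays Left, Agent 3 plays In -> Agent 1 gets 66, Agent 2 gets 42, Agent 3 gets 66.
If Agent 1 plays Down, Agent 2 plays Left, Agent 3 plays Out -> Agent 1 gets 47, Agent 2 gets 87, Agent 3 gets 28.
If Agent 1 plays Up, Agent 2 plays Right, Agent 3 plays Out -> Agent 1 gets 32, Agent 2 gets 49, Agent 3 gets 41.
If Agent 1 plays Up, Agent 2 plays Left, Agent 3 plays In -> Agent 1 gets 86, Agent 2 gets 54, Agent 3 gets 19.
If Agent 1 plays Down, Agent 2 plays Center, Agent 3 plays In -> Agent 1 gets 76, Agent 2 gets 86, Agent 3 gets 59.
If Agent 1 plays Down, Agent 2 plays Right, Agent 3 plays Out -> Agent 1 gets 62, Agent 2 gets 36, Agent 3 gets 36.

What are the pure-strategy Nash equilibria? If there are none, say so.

For each strategy profile, look for a profitable unilateral deviation.
(Up, Left, In): Agent 1 gets 86, best alternative 66; Agent 2 gets 54, best alternative 53; Agent 3 gets 19, best alternative 11. No profitable deviation — NE.
(Up, Left, Out): Agent 2 can switch to Center (58 → 70). Not NE.
(Up, Center, In): Agent 1 can switch to Down (26 → 76). Not NE.
(Up, Center, Out): Agent 1 gets 61, best alternative 27; Agent 2 gets 70, best alternative 58; Agent 3 gets 70, best alternative 57. No profitable deviation — NE.
(Up, Right, In): Agent 2 can switch to Left (25 → 54). Not NE.
(Up, Right, Out): Agent 1 can switch to Down (32 → 62). Not NE.
(Down, Left, In): Agent 1 can switch to Up (66 → 86). Not NE.
(Down, Left, Out): Agent 1 can switch to Up (47 → 78). Not NE.
(Down, Center, In): Agent 1 gets 76, best alternative 26; Agent 2 gets 86, best alternative 42; Agent 3 gets 59, best alternative 16. No profitable deviation — NE.
(Down, Center, Out): Agent 1 can switch to Up (27 → 61). Not NE.
(Down, Right, In): Agent 1 can switch to Up (55 → 91). Not NE.
(Down, Right, Out): Agent 2 can switch to Left (36 → 87). Not NE.

The pure Nash equilibria are (Up, Left, In), (Up, Center, Out), (Down, Center, In).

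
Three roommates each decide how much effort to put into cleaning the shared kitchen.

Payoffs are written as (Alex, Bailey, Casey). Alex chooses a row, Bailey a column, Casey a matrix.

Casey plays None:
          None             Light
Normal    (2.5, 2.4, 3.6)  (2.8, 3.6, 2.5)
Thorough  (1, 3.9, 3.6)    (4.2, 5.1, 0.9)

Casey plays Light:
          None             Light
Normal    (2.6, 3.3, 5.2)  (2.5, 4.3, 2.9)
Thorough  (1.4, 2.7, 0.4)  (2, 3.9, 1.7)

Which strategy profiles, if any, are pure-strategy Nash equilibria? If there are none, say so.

(Normal, Light, Light)

Alex against (None, None): payoffs 2.5, 1 → best response Normal.
Alex against (None, Light): payoffs 2.6, 1.4 → best response Normal.
Alex against (Light, None): payoffs 2.8, 4.2 → best response Thorough.
Alex against (Light, Light): payoffs 2.5, 2 → best response Normal.
Bailey against (Normal, None): payoffs 2.4, 3.6 → best response Light.
Bailey against (Normal, Light): payoffs 3.3, 4.3 → best response Light.
Bailey against (Thorough, None): payoffs 3.9, 5.1 → best response Light.
Bailey against (Thorough, Light): payoffs 2.7, 3.9 → best response Light.
Casey against (Normal, None): payoffs 3.6, 5.2 → best response Light.
Casey against (Normal, Light): payoffs 2.5, 2.9 → best response Light.
Casey against (Thorough, None): payoffs 3.6, 0.4 → best response None.
Casey against (Thorough, Light): payoffs 0.9, 1.7 → best response Light.
Mutual best responses: (Normal, Light, Light).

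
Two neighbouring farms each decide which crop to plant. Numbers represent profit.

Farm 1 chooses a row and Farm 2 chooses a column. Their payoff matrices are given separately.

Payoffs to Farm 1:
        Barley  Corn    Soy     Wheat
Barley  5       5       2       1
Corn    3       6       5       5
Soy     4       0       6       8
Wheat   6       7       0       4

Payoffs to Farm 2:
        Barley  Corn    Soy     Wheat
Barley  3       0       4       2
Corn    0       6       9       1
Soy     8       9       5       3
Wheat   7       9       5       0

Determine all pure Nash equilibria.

Pure NE: (Wheat, Corn)

(Barley, Barley): Farm 1 can switch to Wheat (5 → 6). Not NE.
(Barley, Corn): Farm 1 can switch to Corn (5 → 6). Not NE.
(Barley, Soy): Farm 1 can switch to Corn (2 → 5). Not NE.
(Barley, Wheat): Farm 1 can switch to Corn (1 → 5). Not NE.
(Corn, Barley): Farm 1 can switch to Barley (3 → 5). Not NE.
(Corn, Corn): Farm 1 can switch to Wheat (6 → 7). Not NE.
(Corn, Soy): Farm 1 can switch to Soy (5 → 6). Not NE.
(Corn, Wheat): Farm 1 can switch to Soy (5 → 8). Not NE.
(Soy, Barley): Farm 1 can switch to Barley (4 → 5). Not NE.
(Soy, Corn): Farm 1 can switch to Barley (0 → 5). Not NE.
(Wheat, Corn): Farm 1 gets 7, best alternative 6; Farm 2 gets 9, best alternative 7. No profitable deviation — NE.
(The remaining 5 profiles each have a profitable deviation by the same check.)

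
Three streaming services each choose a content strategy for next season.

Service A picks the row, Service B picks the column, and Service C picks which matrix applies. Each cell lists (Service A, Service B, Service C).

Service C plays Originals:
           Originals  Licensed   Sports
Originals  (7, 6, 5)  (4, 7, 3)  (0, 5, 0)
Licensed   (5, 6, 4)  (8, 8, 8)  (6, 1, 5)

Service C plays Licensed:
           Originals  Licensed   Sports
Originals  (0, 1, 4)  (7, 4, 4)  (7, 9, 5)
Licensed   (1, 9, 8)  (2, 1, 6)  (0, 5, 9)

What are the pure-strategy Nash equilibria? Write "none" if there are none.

Pure-strategy Nash equilibria: (Originals, Sports, Licensed) and (Licensed, Originals, Licensed) and (Licensed, Licensed, Originals)

Check each profile: it is a Nash equilibrium iff no player can strictly gain by switching unilaterally.
(Originals, Originals, Originals): Service B can switch to Licensed (6 → 7). Not NE.
(Originals, Originals, Licensed): Service A can switch to Licensed (0 → 1). Not NE.
(Originals, Licensed, Originals): Service A can switch to Licensed (4 → 8). Not NE.
(Originals, Licensed, Licensed): Service B can switch to Sports (4 → 9). Not NE.
(Originals, Sports, Originals): Service A can switch to Licensed (0 → 6). Not NE.
(Originals, Sports, Licensed): Service A gets 7, best alternative 0; Service B gets 9, best alternative 4; Service C gets 5, best alternative 0. No profitable deviation — NE.
(Licensed, Originals, Originals): Service A can switch to Originals (5 → 7). Not NE.
(Licensed, Originals, Licensed): Service A gets 1, best alternative 0; Service B gets 9, best alternative 5; Service C gets 8, best alternative 4. No profitable deviation — NE.
(Licensed, Licensed, Originals): Service A gets 8, best alternative 4; Service B gets 8, best alternative 6; Service C gets 8, best alternative 6. No profitable deviation — NE.
(Licensed, Licensed, Licensed): Service A can switch to Originals (2 → 7). Not NE.
(Licensed, Sports, Originals): Service B can switch to Originals (1 → 6). Not NE.
(The remaining 1 profile has a profitable deviation by the same check.)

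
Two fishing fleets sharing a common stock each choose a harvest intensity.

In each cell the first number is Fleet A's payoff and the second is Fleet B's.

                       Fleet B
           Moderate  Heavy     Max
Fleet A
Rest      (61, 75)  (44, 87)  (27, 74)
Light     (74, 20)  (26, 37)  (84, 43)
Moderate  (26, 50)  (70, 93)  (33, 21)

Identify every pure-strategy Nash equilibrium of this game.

For each strategy profile, look for a profitable unilateral deviation.
(Rest, Moderate): Fleet A can switch to Light (61 → 74). Not NE.
(Rest, Heavy): Fleet A can switch to Moderate (44 → 70). Not NE.
(Rest, Max): Fleet A can switch to Light (27 → 84). Not NE.
(Light, Moderate): Fleet B can switch to Heavy (20 → 37). Not NE.
(Light, Heavy): Fleet A can switch to Rest (26 → 44). Not NE.
(Light, Max): Fleet A gets 84, best alternative 33; Fleet B gets 43, best alternative 37. No profitable deviation — NE.
(Moderate, Moderate): Fleet A can switch to Rest (26 → 61). Not NE.
(Moderate, Heavy): Fleet A gets 70, best alternative 44; Fleet B gets 93, best alternative 50. No profitable deviation — NE.
(Moderate, Max): Fleet A can switch to Light (33 → 84). Not NE.

Pure-strategy Nash equilibria: (Light, Max), (Moderate, Heavy)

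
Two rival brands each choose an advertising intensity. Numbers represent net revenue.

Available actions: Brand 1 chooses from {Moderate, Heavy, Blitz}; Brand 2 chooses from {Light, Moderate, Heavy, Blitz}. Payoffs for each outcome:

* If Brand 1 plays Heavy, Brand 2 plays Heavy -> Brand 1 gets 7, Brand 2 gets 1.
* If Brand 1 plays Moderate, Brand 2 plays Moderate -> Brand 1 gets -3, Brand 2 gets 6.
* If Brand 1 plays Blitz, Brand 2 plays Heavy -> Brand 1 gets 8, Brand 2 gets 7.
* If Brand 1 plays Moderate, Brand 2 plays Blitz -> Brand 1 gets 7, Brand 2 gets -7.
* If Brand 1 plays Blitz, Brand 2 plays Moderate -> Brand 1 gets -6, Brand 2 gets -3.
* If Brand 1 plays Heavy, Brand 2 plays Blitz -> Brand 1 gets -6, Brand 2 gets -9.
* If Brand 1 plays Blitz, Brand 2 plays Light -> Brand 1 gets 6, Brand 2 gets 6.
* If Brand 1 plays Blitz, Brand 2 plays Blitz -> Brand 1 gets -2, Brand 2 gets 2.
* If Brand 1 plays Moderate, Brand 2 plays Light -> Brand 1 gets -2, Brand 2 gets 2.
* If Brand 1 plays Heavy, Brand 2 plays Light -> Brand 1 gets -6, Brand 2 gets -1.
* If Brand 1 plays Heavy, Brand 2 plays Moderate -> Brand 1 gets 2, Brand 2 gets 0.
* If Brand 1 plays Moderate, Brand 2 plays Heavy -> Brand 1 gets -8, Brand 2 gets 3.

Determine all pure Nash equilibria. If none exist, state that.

The unique pure-strategy Nash equilibrium is (Blitz, Heavy).

(Moderate, Light): Brand 1 can switch to Blitz (-2 → 6). Not NE.
(Moderate, Moderate): Brand 1 can switch to Heavy (-3 → 2). Not NE.
(Moderate, Heavy): Brand 1 can switch to Heavy (-8 → 7). Not NE.
(Moderate, Blitz): Brand 2 can switch to Light (-7 → 2). Not NE.
(Heavy, Light): Brand 1 can switch to Moderate (-6 → -2). Not NE.
(Heavy, Moderate): Brand 2 can switch to Heavy (0 → 1). Not NE.
(Heavy, Heavy): Brand 1 can switch to Blitz (7 → 8). Not NE.
(Heavy, Blitz): Brand 1 can switch to Moderate (-6 → 7). Not NE.
(Blitz, Light): Brand 2 can switch to Heavy (6 → 7). Not NE.
(Blitz, Moderate): Brand 1 can switch to Moderate (-6 → -3). Not NE.
(Blitz, Heavy): Brand 1 gets 8, best alternative 7; Brand 2 gets 7, best alternative 6. No profitable deviation — NE.
(Blitz, Blitz): Brand 1 can switch to Moderate (-2 → 7). Not NE.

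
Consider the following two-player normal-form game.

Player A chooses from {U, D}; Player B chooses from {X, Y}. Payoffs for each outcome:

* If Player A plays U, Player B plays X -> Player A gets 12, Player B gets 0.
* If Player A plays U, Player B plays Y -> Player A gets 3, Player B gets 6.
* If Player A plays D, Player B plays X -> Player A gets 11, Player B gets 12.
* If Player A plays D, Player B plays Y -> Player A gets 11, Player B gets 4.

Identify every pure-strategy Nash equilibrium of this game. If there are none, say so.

(U, X): Player B can switch to Y (0 → 6). Not NE.
(U, Y): Player A can switch to D (3 → 11). Not NE.
(D, X): Player A can switch to U (11 → 12). Not NE.
(D, Y): Player B can switch to X (4 → 12). Not NE.

This game has no pure Nash equilibrium.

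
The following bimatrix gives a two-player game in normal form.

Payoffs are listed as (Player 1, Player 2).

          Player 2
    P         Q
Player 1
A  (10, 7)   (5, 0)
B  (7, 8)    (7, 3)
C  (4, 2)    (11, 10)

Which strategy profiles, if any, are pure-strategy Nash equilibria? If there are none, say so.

Player 1 against P: payoffs 10, 7, 4 → best response A.
Player 1 against Q: payoffs 5, 7, 11 → best response C.
Player 2 against A: payoffs 7, 0 → best response P.
Player 2 against B: payoffs 8, 3 → best response P.
Player 2 against C: payoffs 2, 10 → best response Q.
Mutual best responses: (A, P); (C, Q).

Pure-strategy Nash equilibria: (A, P) and (C, Q)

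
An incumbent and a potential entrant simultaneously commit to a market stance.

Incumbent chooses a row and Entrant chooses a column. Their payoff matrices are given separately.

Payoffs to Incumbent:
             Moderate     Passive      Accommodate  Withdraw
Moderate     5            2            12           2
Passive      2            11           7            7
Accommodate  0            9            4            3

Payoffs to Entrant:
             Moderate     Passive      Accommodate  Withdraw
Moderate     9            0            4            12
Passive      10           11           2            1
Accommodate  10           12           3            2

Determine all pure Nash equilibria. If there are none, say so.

The unique pure-strategy Nash equilibrium is (Passive, Passive).

Incumbent against Moderate: payoffs 5, 2, 0 → best response Moderate.
Incumbent against Passive: payoffs 2, 11, 9 → best response Passive.
Incumbent against Accommodate: payoffs 12, 7, 4 → best response Moderate.
Incumbent against Withdraw: payoffs 2, 7, 3 → best response Passive.
Entrant against Moderate: payoffs 9, 0, 4, 12 → best response Withdraw.
Entrant against Passive: payoffs 10, 11, 2, 1 → best response Passive.
Entrant against Accommodate: payoffs 10, 12, 3, 2 → best response Passive.
Mutual best responses: (Passive, Passive).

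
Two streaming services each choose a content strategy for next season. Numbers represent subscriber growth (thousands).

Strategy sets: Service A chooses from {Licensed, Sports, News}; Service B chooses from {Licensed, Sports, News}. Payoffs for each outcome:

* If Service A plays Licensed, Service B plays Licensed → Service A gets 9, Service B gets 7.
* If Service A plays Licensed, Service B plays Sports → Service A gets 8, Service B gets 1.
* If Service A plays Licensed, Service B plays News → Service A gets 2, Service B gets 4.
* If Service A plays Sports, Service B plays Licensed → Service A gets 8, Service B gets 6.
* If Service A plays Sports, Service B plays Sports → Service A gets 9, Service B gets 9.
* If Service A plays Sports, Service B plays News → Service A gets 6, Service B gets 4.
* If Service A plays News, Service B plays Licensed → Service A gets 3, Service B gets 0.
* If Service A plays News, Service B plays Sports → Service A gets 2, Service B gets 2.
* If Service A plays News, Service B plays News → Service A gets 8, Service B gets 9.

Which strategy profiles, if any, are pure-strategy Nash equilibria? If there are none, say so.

For each strategy profile, look for a profitable unilateral deviation.
(Licensed, Licensed): Service A gets 9, best alternative 8; Service B gets 7, best alternative 4. No profitable deviation — NE.
(Licensed, Sports): Service A can switch to Sports (8 → 9). Not NE.
(Licensed, News): Service A can switch to Sports (2 → 6). Not NE.
(Sports, Licensed): Service A can switch to Licensed (8 → 9). Not NE.
(Sports, Sports): Service A gets 9, best alternative 8; Service B gets 9, best alternative 6. No profitable deviation — NE.
(Sports, News): Service A can switch to News (6 → 8). Not NE.
(News, Licensed): Service A can switch to Licensed (3 → 9). Not NE.
(News, Sports): Service A can switch to Licensed (2 → 8). Not NE.
(News, News): Service A gets 8, best alternative 6; Service B gets 9, best alternative 2. No profitable deviation — NE.

(Licensed, Licensed); (Sports, Sports); (News, News)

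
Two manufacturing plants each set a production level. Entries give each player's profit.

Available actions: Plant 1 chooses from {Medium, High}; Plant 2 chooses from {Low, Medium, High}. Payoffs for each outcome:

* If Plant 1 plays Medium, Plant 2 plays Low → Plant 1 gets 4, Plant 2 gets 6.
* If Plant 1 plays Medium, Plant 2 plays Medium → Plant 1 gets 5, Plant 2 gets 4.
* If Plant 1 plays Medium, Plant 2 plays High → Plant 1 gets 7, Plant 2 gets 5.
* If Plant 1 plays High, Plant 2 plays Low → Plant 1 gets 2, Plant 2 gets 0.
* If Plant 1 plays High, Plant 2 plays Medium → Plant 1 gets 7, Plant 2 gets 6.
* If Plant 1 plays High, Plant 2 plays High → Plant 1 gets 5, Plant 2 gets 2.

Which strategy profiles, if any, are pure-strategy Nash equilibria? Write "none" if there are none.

Mark each player's best response to every combination of opponents' strategies; a profile where every player is best-responding is a pure Nash equilibrium.
Plant 1 against Low: payoffs 4, 2 → best response Medium.
Plant 1 against Medium: payoffs 5, 7 → best response High.
Plant 1 against High: payoffs 7, 5 → best response Medium.
Plant 2 against Medium: payoffs 6, 4, 5 → best response Low.
Plant 2 against High: payoffs 0, 6, 2 → best response Medium.
Mutual best responses: (Medium, Low); (High, Medium).

Pure-strategy Nash equilibria: (Medium, Low); (High, Medium)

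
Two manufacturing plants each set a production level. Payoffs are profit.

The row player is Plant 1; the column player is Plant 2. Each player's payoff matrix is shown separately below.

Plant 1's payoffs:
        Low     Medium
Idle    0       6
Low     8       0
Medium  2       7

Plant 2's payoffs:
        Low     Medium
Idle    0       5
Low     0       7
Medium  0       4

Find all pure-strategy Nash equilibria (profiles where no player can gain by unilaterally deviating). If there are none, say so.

For each strategy profile, look for a profitable unilateral deviation.
(Idle, Low): Plant 1 can switch to Low (0 → 8). Not NE.
(Idle, Medium): Plant 1 can switch to Medium (6 → 7). Not NE.
(Low, Low): Plant 2 can switch to Medium (0 → 7). Not NE.
(Low, Medium): Plant 1 can switch to Idle (0 → 6). Not NE.
(Medium, Low): Plant 1 can switch to Low (2 → 8). Not NE.
(Medium, Medium): Plant 1 gets 7, best alternative 6; Plant 2 gets 4, best alternative 0. No profitable deviation — NE.

Pure NE: (Medium, Medium)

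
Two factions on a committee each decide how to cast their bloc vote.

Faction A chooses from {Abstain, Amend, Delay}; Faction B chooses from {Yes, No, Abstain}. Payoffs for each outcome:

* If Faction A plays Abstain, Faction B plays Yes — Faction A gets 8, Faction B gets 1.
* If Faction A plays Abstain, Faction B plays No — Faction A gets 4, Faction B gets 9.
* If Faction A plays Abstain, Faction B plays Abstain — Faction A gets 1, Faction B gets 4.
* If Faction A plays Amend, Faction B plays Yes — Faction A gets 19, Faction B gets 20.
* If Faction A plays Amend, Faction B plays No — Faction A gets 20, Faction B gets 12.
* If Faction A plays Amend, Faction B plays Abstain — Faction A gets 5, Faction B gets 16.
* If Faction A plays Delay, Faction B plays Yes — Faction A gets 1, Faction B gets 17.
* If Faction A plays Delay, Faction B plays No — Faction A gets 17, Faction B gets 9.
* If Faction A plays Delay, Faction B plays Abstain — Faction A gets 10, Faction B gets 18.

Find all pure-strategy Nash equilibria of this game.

(Abstain, Yes): Faction A can switch to Amend (8 → 19). Not NE.
(Abstain, No): Faction A can switch to Amend (4 → 20). Not NE.
(Abstain, Abstain): Faction A can switch to Amend (1 → 5). Not NE.
(Amend, Yes): Faction A gets 19, best alternative 8; Faction B gets 20, best alternative 16. No profitable deviation — NE.
(Amend, No): Faction B can switch to Yes (12 → 20). Not NE.
(Amend, Abstain): Faction A can switch to Delay (5 → 10). Not NE.
(Delay, Yes): Faction A can switch to Abstain (1 → 8). Not NE.
(Delay, No): Faction A can switch to Amend (17 → 20). Not NE.
(Delay, Abstain): Faction A gets 10, best alternative 5; Faction B gets 18, best alternative 17. No profitable deviation — NE.

The pure Nash equilibria are (Amend, Yes), (Delay, Abstain).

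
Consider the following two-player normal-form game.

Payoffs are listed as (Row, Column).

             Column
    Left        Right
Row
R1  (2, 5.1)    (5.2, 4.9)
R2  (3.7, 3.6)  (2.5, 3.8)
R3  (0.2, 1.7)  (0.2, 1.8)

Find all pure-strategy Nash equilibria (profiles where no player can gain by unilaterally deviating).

For each player, find the best response to each opponent profile; mutual best responses are the pure NE.
Row against Left: payoffs 2, 3.7, 0.2 → best response R2.
Row against Right: payoffs 5.2, 2.5, 0.2 → best response R1.
Column against R1: payoffs 5.1, 4.9 → best response Left.
Column against R2: payoffs 3.6, 3.8 → best response Right.
Column against R3: payoffs 1.7, 1.8 → best response Right.
No profile is a mutual best response for all players.

none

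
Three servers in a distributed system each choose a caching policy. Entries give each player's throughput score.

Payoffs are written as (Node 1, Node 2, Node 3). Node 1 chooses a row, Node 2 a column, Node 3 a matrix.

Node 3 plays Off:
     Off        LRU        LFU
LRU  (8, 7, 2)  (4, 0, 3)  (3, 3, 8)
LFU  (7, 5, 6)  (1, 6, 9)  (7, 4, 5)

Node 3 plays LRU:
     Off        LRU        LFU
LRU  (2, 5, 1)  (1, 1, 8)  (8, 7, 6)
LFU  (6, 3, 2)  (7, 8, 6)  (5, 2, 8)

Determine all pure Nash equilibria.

The unique pure-strategy Nash equilibrium is (LRU, Off, Off).

Mark each player's best response to every combination of opponents' strategies; a profile where every player is best-responding is a pure Nash equilibrium.
Node 1 against (Off, Off): payoffs 8, 7 → best response LRU.
Node 1 against (Off, LRU): payoffs 2, 6 → best response LFU.
Node 1 against (LRU, Off): payoffs 4, 1 → best response LRU.
Node 1 against (LRU, LRU): payoffs 1, 7 → best response LFU.
Node 1 against (LFU, Off): payoffs 3, 7 → best response LFU.
Node 1 against (LFU, LRU): payoffs 8, 5 → best response LRU.
Node 2 against (LRU, Off): payoffs 7, 0, 3 → best response Off.
Node 2 against (LRU, LRU): payoffs 5, 1, 7 → best response LFU.
Node 2 against (LFU, Off): payoffs 5, 6, 4 → best response LRU.
Node 2 against (LFU, LRU): payoffs 3, 8, 2 → best response LRU.
Node 3 against (LRU, Off): payoffs 2, 1 → best response Off.
Node 3 against (LRU, LRU): payoffs 3, 8 → best response LRU.
Node 3 against (LRU, LFU): payoffs 8, 6 → best response Off.
Node 3 against (LFU, Off): payoffs 6, 2 → best response Off.
Node 3 against (LFU, LRU): payoffs 9, 6 → best response Off.
Node 3 against (LFU, LFU): payoffs 5, 8 → best response LRU.
Mutual best responses: (LRU, Off, Off).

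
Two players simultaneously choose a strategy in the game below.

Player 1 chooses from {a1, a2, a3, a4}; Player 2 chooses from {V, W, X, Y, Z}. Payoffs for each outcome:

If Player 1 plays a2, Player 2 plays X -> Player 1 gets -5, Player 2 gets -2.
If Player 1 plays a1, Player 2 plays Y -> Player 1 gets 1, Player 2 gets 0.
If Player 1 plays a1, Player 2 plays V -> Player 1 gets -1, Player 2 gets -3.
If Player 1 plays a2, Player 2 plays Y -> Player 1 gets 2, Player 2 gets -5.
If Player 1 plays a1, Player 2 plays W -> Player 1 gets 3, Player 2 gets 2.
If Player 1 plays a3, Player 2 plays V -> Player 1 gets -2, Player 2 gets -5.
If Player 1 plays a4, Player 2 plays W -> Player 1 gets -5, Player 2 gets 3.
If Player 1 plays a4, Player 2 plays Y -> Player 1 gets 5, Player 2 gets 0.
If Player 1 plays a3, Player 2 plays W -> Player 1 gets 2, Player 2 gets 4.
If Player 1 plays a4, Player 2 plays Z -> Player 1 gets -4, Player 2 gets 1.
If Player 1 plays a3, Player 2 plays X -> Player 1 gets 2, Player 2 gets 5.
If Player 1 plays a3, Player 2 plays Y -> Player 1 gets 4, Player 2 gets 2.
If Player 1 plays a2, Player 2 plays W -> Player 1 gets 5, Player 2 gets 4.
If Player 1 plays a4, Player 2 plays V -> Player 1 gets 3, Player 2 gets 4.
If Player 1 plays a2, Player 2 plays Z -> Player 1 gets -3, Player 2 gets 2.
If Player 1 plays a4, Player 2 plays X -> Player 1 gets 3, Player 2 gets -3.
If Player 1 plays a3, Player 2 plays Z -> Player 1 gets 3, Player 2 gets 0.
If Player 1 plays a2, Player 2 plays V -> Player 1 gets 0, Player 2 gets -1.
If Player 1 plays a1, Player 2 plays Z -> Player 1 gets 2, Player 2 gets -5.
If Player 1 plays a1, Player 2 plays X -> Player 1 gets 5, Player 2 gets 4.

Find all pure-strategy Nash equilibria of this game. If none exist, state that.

For each strategy profile, look for a profitable unilateral deviation.
(a1, V): Player 1 can switch to a2 (-1 → 0). Not NE.
(a1, W): Player 1 can switch to a2 (3 → 5). Not NE.
(a1, X): Player 1 gets 5, best alternative 3; Player 2 gets 4, best alternative 2. No profitable deviation — NE.
(a1, Y): Player 1 can switch to a2 (1 → 2). Not NE.
(a1, Z): Player 1 can switch to a3 (2 → 3). Not NE.
(a2, V): Player 1 can switch to a4 (0 → 3). Not NE.
(a2, W): Player 1 gets 5, best alternative 3; Player 2 gets 4, best alternative 2. No profitable deviation — NE.
(a2, X): Player 1 can switch to a1 (-5 → 5). Not NE.
(a2, Y): Player 1 can switch to a3 (2 → 4). Not NE.
(a2, Z): Player 1 can switch to a1 (-3 → 2). Not NE.
(a3, V): Player 1 can switch to a1 (-2 → -1). Not NE.
(a3, W): Player 1 can switch to a1 (2 → 3). Not NE.
(a3, X): Player 1 can switch to a1 (2 → 5). Not NE.
(a3, Y): Player 1 can switch to a4 (4 → 5). Not NE.
(a4, V): Player 1 gets 3, best alternative 0; Player 2 gets 4, best alternative 3. No profitable deviation — NE.
(The remaining 5 profiles each have a profitable deviation by the same check.)

The pure Nash equilibria are (a1, X), (a2, W), (a4, V).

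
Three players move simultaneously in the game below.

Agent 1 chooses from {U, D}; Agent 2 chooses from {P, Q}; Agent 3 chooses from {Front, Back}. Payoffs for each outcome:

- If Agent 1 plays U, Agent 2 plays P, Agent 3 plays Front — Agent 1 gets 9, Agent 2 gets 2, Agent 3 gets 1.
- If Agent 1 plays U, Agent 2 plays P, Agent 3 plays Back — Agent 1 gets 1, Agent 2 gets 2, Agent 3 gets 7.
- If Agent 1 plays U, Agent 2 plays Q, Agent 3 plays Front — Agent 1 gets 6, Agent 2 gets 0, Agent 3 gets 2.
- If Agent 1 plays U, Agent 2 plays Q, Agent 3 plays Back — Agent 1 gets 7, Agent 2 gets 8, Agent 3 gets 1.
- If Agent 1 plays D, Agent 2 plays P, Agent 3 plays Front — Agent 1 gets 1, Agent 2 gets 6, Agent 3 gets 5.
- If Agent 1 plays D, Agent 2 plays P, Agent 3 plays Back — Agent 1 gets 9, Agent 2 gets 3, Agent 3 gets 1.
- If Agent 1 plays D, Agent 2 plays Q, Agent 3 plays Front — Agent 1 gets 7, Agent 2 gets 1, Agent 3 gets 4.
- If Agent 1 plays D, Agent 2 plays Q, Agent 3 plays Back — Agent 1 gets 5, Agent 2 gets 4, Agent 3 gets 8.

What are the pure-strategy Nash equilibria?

Mark each player's best response to every combination of opponents' strategies; a profile where every player is best-responding is a pure Nash equilibrium.
Agent 1 against (P, Front): payoffs 9, 1 → best response U.
Agent 1 against (P, Back): payoffs 1, 9 → best response D.
Agent 1 against (Q, Front): payoffs 6, 7 → best response D.
Agent 1 against (Q, Back): payoffs 7, 5 → best response U.
Agent 2 against (U, Front): payoffs 2, 0 → best response P.
Agent 2 against (U, Back): payoffs 2, 8 → best response Q.
Agent 2 against (D, Front): payoffs 6, 1 → best response P.
Agent 2 against (D, Back): payoffs 3, 4 → best response Q.
Agent 3 against (U, P): payoffs 1, 7 → best response Back.
Agent 3 against (U, Q): payoffs 2, 1 → best response Front.
Agent 3 against (D, P): payoffs 5, 1 → best response Front.
Agent 3 against (D, Q): payoffs 4, 8 → best response Back.
No profile is a mutual best response for all players.

none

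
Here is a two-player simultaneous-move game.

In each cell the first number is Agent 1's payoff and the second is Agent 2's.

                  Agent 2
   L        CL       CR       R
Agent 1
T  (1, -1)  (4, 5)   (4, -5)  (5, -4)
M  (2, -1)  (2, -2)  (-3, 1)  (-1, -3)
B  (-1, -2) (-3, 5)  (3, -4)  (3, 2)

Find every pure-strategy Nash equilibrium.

Pure NE: (T, CL)

Mark each player's best response to every combination of opponents' strategies; a profile where every player is best-responding is a pure Nash equilibrium.
Agent 1 against L: payoffs 1, 2, -1 → best response M.
Agent 1 against CL: payoffs 4, 2, -3 → best response T.
Agent 1 against CR: payoffs 4, -3, 3 → best response T.
Agent 1 against R: payoffs 5, -1, 3 → best response T.
Agent 2 against T: payoffs -1, 5, -5, -4 → best response CL.
Agent 2 against M: payoffs -1, -2, 1, -3 → best response CR.
Agent 2 against B: payoffs -2, 5, -4, 2 → best response CL.
Mutual best responses: (T, CL).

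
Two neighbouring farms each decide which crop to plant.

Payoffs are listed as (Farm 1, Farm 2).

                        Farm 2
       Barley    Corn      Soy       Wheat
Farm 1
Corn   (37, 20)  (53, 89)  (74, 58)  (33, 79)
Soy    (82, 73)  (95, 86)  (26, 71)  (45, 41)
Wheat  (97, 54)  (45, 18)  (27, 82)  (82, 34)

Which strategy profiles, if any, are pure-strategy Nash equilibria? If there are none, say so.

Farm 1 against Barley: payoffs 37, 82, 97 → best response Wheat.
Farm 1 against Corn: payoffs 53, 95, 45 → best response Soy.
Farm 1 against Soy: payoffs 74, 26, 27 → best response Corn.
Farm 1 against Wheat: payoffs 33, 45, 82 → best response Wheat.
Farm 2 against Corn: payoffs 20, 89, 58, 79 → best response Corn.
Farm 2 against Soy: payoffs 73, 86, 71, 41 → best response Corn.
Farm 2 against Wheat: payoffs 54, 18, 82, 34 → best response Soy.
Mutual best responses: (Soy, Corn).

(Soy, Corn)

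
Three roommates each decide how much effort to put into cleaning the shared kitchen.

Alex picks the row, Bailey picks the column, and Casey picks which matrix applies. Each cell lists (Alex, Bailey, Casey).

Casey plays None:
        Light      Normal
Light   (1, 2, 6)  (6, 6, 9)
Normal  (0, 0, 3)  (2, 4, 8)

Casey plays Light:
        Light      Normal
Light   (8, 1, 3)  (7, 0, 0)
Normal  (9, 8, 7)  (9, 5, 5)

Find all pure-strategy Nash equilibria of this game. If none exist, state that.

Alex against (Light, None): payoffs 1, 0 → best response Light.
Alex against (Light, Light): payoffs 8, 9 → best response Normal.
Alex against (Normal, None): payoffs 6, 2 → best response Light.
Alex against (Normal, Light): payoffs 7, 9 → best response Normal.
Bailey against (Light, None): payoffs 2, 6 → best response Normal.
Bailey against (Light, Light): payoffs 1, 0 → best response Light.
Bailey against (Normal, None): payoffs 0, 4 → best response Normal.
Bailey against (Normal, Light): payoffs 8, 5 → best response Light.
Casey against (Light, Light): payoffs 6, 3 → best response None.
Casey against (Light, Normal): payoffs 9, 0 → best response None.
Casey against (Normal, Light): payoffs 3, 7 → best response Light.
Casey against (Normal, Normal): payoffs 8, 5 → best response None.
Mutual best responses: (Light, Normal, None); (Normal, Light, Light).

The pure Nash equilibria are (Light, Normal, None), (Normal, Light, Light).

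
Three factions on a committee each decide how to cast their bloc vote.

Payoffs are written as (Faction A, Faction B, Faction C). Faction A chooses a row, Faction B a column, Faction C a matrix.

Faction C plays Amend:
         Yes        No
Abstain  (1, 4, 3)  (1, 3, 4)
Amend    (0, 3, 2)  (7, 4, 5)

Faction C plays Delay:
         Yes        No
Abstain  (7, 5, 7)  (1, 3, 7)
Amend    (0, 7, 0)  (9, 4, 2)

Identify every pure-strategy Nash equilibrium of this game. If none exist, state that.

(Abstain, Yes, Amend): Faction C can switch to Delay (3 → 7). Not NE.
(Abstain, Yes, Delay): Faction A gets 7, best alternative 0; Faction B gets 5, best alternative 3; Faction C gets 7, best alternative 3. No profitable deviation — NE.
(Abstain, No, Amend): Faction A can switch to Amend (1 → 7). Not NE.
(Abstain, No, Delay): Faction A can switch to Amend (1 → 9). Not NE.
(Amend, Yes, Amend): Faction A can switch to Abstain (0 → 1). Not NE.
(Amend, Yes, Delay): Faction A can switch to Abstain (0 → 7). Not NE.
(Amend, No, Amend): Faction A gets 7, best alternative 1; Faction B gets 4, best alternative 3; Faction C gets 5, best alternative 2. No profitable deviation — NE.
(Amend, No, Delay): Faction B can switch to Yes (4 → 7). Not NE.

The pure Nash equilibria are (Abstain, Yes, Delay) and (Amend, No, Amend).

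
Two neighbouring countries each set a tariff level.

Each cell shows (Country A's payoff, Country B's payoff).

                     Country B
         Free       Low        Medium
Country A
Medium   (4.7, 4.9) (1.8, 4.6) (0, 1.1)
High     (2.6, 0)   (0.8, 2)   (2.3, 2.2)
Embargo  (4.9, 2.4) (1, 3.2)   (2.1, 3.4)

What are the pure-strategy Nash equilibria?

(Medium, Free): Country A can switch to Embargo (4.7 → 4.9). Not NE.
(Medium, Low): Country B can switch to Free (4.6 → 4.9). Not NE.
(Medium, Medium): Country A can switch to High (0 → 2.3). Not NE.
(High, Free): Country A can switch to Medium (2.6 → 4.7). Not NE.
(High, Low): Country A can switch to Medium (0.8 → 1.8). Not NE.
(High, Medium): Country A gets 2.3, best alternative 2.1; Country B gets 2.2, best alternative 2. No profitable deviation — NE.
(Embargo, Free): Country B can switch to Low (2.4 → 3.2). Not NE.
(Embargo, Low): Country A can switch to Medium (1 → 1.8). Not NE.
(Embargo, Medium): Country A can switch to High (2.1 → 2.3). Not NE.

Pure NE: (High, Medium)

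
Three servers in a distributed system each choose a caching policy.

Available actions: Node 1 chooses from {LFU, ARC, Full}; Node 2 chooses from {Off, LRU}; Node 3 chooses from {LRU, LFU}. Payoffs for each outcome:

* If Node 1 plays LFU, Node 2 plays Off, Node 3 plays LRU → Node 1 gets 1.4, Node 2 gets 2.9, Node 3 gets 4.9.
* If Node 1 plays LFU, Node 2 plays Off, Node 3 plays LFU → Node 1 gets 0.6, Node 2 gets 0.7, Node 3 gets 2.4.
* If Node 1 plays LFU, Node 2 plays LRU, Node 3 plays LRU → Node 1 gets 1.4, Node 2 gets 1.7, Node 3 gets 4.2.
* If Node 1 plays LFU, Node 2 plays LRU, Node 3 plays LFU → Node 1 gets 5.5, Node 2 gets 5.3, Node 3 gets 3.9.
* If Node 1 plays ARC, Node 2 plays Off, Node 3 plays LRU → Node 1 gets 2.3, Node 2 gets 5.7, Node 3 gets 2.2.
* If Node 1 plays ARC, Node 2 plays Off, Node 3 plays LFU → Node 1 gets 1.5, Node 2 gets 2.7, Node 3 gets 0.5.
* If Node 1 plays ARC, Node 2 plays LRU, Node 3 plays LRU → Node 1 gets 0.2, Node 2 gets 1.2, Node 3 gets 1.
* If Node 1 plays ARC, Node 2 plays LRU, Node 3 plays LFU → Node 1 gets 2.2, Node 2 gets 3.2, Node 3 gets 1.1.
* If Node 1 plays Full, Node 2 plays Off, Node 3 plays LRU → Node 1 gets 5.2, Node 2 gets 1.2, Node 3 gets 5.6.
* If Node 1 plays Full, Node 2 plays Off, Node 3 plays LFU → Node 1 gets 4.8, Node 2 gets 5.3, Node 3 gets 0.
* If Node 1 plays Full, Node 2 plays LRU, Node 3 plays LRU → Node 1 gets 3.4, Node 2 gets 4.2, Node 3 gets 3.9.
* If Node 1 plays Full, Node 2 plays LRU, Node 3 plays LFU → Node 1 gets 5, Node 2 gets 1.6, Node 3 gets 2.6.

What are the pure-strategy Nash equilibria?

For each player, find the best response to each opponent profile; mutual best responses are the pure NE.
Node 1 against (Off, LRU): payoffs 1.4, 2.3, 5.2 → best response Full.
Node 1 against (Off, LFU): payoffs 0.6, 1.5, 4.8 → best response Full.
Node 1 against (LRU, LRU): payoffs 1.4, 0.2, 3.4 → best response Full.
Node 1 against (LRU, LFU): payoffs 5.5, 2.2, 5 → best response LFU.
Node 2 against (LFU, LRU): payoffs 2.9, 1.7 → best response Off.
Node 2 against (LFU, LFU): payoffs 0.7, 5.3 → best response LRU.
Node 2 against (ARC, LRU): payoffs 5.7, 1.2 → best response Off.
Node 2 against (ARC, LFU): payoffs 2.7, 3.2 → best response LRU.
Node 2 against (Full, LRU): payoffs 1.2, 4.2 → best response LRU.
Node 2 against (Full, LFU): payoffs 5.3, 1.6 → best response Off.
Node 3 against (LFU, Off): payoffs 4.9, 2.4 → best response LRU.
Node 3 against (LFU, LRU): payoffs 4.2, 3.9 → best response LRU.
Node 3 against (ARC, Off): payoffs 2.2, 0.5 → best response LRU.
Node 3 against (ARC, LRU): payoffs 1, 1.1 → best response LFU.
Node 3 against (Full, Off): payoffs 5.6, 0 → best response LRU.
Node 3 against (Full, LRU): payoffs 3.9, 2.6 → best response LRU.
Mutual best responses: (Full, LRU, LRU).

(Full, LRU, LRU)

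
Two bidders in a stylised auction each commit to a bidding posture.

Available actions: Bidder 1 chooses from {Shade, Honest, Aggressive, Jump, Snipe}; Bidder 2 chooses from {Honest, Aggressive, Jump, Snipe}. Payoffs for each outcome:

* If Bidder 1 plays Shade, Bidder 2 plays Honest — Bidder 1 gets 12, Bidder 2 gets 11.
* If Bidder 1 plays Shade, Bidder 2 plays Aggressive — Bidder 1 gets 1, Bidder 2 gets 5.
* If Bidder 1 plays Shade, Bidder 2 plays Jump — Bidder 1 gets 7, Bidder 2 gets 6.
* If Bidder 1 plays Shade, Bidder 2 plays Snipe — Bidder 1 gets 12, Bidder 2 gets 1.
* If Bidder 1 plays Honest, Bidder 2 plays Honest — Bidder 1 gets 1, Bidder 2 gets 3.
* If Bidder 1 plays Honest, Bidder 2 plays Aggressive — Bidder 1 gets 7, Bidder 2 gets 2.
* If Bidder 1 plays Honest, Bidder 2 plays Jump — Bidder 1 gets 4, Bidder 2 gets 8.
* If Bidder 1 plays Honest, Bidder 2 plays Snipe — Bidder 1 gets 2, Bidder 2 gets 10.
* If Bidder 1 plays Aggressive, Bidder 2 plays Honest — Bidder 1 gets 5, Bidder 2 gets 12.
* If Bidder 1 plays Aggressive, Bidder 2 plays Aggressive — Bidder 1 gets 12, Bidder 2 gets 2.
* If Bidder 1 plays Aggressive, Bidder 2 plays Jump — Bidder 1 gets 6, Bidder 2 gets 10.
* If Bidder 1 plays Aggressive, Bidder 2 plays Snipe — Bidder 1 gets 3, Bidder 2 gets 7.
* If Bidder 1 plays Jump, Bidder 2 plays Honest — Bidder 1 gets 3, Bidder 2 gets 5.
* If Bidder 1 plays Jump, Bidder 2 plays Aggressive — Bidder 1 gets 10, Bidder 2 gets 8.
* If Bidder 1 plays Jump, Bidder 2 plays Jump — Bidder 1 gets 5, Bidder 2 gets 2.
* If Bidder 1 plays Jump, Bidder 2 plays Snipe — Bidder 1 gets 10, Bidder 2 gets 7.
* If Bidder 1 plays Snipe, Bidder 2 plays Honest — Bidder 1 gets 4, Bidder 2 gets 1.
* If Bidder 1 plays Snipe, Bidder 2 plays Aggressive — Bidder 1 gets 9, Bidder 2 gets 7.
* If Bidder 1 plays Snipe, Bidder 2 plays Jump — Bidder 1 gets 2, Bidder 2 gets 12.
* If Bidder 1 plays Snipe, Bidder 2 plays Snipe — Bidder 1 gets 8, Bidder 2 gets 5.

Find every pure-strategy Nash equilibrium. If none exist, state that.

The unique pure-strategy Nash equilibrium is (Shade, Honest).

(Shade, Honest): Bidder 1 gets 12, best alternative 5; Bidder 2 gets 11, best alternative 6. No profitable deviation — NE.
(Shade, Aggressive): Bidder 1 can switch to Honest (1 → 7). Not NE.
(Shade, Jump): Bidder 2 can switch to Honest (6 → 11). Not NE.
(Shade, Snipe): Bidder 2 can switch to Honest (1 → 11). Not NE.
(Honest, Honest): Bidder 1 can switch to Shade (1 → 12). Not NE.
(Honest, Aggressive): Bidder 1 can switch to Aggressive (7 → 12). Not NE.
(Honest, Jump): Bidder 1 can switch to Shade (4 → 7). Not NE.
(The remaining 13 profiles each have a profitable deviation by the same check.)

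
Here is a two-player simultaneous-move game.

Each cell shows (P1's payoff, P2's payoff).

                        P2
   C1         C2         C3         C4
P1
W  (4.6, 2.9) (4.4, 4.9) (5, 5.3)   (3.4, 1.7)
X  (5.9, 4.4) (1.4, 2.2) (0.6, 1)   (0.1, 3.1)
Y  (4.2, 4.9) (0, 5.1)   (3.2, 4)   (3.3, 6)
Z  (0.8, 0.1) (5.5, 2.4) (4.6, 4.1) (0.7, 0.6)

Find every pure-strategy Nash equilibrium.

(W, C1): P1 can switch to X (4.6 → 5.9). Not NE.
(W, C2): P1 can switch to Z (4.4 → 5.5). Not NE.
(W, C3): P1 gets 5, best alternative 4.6; P2 gets 5.3, best alternative 4.9. No profitable deviation — NE.
(W, C4): P2 can switch to C1 (1.7 → 2.9). Not NE.
(X, C1): P1 gets 5.9, best alternative 4.6; P2 gets 4.4, best alternative 3.1. No profitable deviation — NE.
(X, C2): P1 can switch to W (1.4 → 4.4). Not NE.
(X, C3): P1 can switch to W (0.6 → 5). Not NE.
(X, C4): P1 can switch to W (0.1 → 3.4). Not NE.
(Y, C1): P1 can switch to W (4.2 → 4.6). Not NE.
(Y, C2): P1 can switch to W (0 → 4.4). Not NE.
(Y, C3): P1 can switch to W (3.2 → 5). Not NE.
(Y, C4): P1 can switch to W (3.3 → 3.4). Not NE.
(Z, C1): P1 can switch to W (0.8 → 4.6). Not NE.
(Z, C2): P2 can switch to C3 (2.4 → 4.1). Not NE.
(The remaining 2 profiles each have a profitable deviation by the same check.)

Pure-strategy Nash equilibria: (W, C3), (X, C1)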